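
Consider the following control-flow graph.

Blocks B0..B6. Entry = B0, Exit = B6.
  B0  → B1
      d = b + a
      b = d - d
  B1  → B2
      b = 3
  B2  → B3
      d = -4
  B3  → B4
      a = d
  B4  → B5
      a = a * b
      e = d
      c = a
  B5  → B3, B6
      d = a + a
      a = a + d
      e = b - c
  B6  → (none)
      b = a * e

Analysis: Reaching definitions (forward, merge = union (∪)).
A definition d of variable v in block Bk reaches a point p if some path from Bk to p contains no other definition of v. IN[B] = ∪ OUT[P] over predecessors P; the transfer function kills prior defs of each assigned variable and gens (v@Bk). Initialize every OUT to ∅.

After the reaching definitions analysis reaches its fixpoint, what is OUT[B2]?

Answer: {b@B1, d@B2}

Working:
Converged values:
  B0:  IN={}  OUT={b@B0, d@B0}
  B1:  IN={b@B0, d@B0}  OUT={b@B1, d@B0}
  B2:  IN={b@B1, d@B0}  OUT={b@B1, d@B2}
  B3:  IN={a@B5, b@B1, c@B4, d@B2, d@B5, e@B5}  OUT={a@B3, b@B1, c@B4, d@B2, d@B5, e@B5}
  B4:  IN={a@B3, b@B1, c@B4, d@B2, d@B5, e@B5}  OUT={a@B4, b@B1, c@B4, d@B2, d@B5, e@B4}
  B5:  IN={a@B4, b@B1, c@B4, d@B2, d@B5, e@B4}  OUT={a@B5, b@B1, c@B4, d@B5, e@B5}
  B6:  IN={a@B5, b@B1, c@B4, d@B5, e@B5}  OUT={a@B5, b@B6, c@B4, d@B5, e@B5}

Merge at B2: IN[B2] = OUT[B1] = {b@B1, d@B0}
Applying B2's transfer function to that IN value gives OUT[B2] (row B2 above).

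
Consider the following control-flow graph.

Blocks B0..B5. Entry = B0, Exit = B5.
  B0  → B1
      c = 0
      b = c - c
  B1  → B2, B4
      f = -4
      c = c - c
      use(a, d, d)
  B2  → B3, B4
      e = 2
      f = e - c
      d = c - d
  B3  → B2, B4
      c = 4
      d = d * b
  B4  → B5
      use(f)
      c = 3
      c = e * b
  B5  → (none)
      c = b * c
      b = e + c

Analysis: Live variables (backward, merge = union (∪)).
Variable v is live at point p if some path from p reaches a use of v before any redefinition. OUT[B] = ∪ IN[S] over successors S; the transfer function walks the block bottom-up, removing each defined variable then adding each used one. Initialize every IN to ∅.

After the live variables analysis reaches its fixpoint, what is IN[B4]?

Answer: {b, e, f}

Trace:
Converged values:
  B0: | IN={a, d, e} | OUT={a, b, c, d, e}
  B1: | IN={a, b, c, d, e} | OUT={b, c, d, e, f}
  B2: | IN={b, c, d} | OUT={b, d, e, f}
  B3: | IN={b, d, e, f} | OUT={b, c, d, e, f}
  B4: | IN={b, e, f} | OUT={b, c, e}
  B5: | IN={b, c, e} | OUT={}

Merge at B4: OUT[B4] = IN[B5] = {b, c, e}
Applying B4's transfer function to that OUT value gives IN[B4] (row B4 above).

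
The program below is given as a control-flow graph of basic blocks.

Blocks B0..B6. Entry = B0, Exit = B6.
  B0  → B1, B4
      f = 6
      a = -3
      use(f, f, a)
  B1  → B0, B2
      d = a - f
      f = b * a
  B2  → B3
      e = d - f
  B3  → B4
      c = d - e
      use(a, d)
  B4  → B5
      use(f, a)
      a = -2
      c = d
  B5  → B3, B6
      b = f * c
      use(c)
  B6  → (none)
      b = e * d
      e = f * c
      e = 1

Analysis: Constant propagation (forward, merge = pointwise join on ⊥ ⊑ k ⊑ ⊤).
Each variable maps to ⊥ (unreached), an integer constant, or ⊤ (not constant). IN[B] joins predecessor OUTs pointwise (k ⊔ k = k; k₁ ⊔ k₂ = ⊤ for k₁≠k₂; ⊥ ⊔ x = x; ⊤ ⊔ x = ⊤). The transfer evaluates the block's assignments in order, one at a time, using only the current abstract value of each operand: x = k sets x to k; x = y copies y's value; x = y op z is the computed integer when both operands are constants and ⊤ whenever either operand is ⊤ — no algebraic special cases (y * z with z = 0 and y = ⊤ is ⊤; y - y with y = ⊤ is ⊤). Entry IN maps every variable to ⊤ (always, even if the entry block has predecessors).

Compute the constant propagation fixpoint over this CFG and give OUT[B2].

Per-block solution:
  B0:  IN=(all ⊤)  OUT={a:-3, f:6; rest ⊤}
  B1:  IN={a:-3, f:6; rest ⊤}  OUT={a:-3, d:-9; rest ⊤}
  B2:  IN={a:-3, d:-9; rest ⊤}  OUT={a:-3, d:-9; rest ⊤}
  B3:  IN=(all ⊤)  OUT=(all ⊤)
  B4:  IN=(all ⊤)  OUT={a:-2; rest ⊤}
  B5:  IN={a:-2; rest ⊤}  OUT={a:-2; rest ⊤}
  B6:  IN={a:-2; rest ⊤}  OUT={a:-2, e:1; rest ⊤}

Merge at B2: IN[B2] = OUT[B1] = {a: -3, b: ⊤, c: ⊤, d: -9, e: ⊤, f: ⊤}
Applying B2's transfer function to that IN value gives OUT[B2] (row B2 above).

Answer: {a: -3, b: ⊤, c: ⊤, d: -9, e: ⊤, f: ⊤}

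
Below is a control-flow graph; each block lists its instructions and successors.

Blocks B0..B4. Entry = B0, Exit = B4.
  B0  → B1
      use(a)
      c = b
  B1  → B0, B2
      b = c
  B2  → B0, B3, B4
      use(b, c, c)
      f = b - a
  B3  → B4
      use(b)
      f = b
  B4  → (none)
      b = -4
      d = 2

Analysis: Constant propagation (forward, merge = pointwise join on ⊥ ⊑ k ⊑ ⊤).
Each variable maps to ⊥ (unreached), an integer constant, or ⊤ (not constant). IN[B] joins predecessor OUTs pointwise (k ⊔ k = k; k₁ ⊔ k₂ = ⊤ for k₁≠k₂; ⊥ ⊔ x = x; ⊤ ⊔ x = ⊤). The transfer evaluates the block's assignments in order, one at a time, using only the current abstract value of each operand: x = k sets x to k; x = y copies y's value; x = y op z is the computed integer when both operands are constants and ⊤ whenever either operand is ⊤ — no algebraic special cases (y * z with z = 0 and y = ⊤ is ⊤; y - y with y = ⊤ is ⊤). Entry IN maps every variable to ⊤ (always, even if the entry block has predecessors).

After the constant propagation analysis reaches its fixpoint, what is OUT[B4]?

Fixpoint table:
  B0:   IN=(all ⊤)   OUT=(all ⊤)
  B1:   IN=(all ⊤)   OUT=(all ⊤)
  B2:   IN=(all ⊤)   OUT=(all ⊤)
  B3:   IN=(all ⊤)   OUT=(all ⊤)
  B4:   IN=(all ⊤)   OUT={b:-4, d:2; rest ⊤}

Merge at B4: IN[B4] = OUT[B2] ⊔ OUT[B3] = {a: ⊤, b: ⊤, c: ⊤, d: ⊤, e: ⊤, f: ⊤}
Applying B4's transfer function to that IN value gives OUT[B4] (row B4 above).

Answer: {a: ⊤, b: -4, c: ⊤, d: 2, e: ⊤, f: ⊤}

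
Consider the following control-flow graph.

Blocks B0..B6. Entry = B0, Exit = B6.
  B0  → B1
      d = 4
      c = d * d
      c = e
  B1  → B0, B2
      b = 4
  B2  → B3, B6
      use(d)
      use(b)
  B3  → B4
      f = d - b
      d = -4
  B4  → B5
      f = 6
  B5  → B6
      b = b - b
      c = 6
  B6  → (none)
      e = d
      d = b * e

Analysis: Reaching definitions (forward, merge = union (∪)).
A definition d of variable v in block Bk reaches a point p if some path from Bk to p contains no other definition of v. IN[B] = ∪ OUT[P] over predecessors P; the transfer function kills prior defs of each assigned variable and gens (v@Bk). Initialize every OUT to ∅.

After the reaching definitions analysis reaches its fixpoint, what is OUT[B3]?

Converged values:
  B0:   IN={b@B1, c@B0, d@B0}   OUT={b@B1, c@B0, d@B0}
  B1:   IN={b@B1, c@B0, d@B0}   OUT={b@B1, c@B0, d@B0}
  B2:   IN={b@B1, c@B0, d@B0}   OUT={b@B1, c@B0, d@B0}
  B3:   IN={b@B1, c@B0, d@B0}   OUT={b@B1, c@B0, d@B3, f@B3}
  B4:   IN={b@B1, c@B0, d@B3, f@B3}   OUT={b@B1, c@B0, d@B3, f@B4}
  B5:   IN={b@B1, c@B0, d@B3, f@B4}   OUT={b@B5, c@B5, d@B3, f@B4}
  B6:   IN={b@B1, b@B5, c@B0, c@B5, d@B0, d@B3, f@B4}   OUT={b@B1, b@B5, c@B0, c@B5, d@B6, e@B6, f@B4}

Merge at B3: IN[B3] = OUT[B2] = {b@B1, c@B0, d@B0}
Applying B3's transfer function to that IN value gives OUT[B3] (row B3 above).

Answer: {b@B1, c@B0, d@B3, f@B3}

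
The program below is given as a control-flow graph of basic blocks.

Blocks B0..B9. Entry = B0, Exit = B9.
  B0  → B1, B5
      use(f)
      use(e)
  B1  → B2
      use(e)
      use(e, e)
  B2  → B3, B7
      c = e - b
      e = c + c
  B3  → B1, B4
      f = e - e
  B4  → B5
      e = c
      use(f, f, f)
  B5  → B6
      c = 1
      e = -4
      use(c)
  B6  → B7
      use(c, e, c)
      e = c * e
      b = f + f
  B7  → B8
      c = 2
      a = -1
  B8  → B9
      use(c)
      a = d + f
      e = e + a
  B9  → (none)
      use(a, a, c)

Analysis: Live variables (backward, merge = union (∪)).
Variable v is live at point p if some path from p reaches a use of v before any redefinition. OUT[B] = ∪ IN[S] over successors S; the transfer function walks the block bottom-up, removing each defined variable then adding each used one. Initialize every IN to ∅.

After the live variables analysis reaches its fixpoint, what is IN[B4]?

Answer: {c, d, f}

Working:
Converged values:
  B0: | IN={b, d, e, f} | OUT={b, d, e, f}
  B1: | IN={b, d, e, f} | OUT={b, d, e, f}
  B2: | IN={b, d, e, f} | OUT={b, c, d, e, f}
  B3: | IN={b, c, d, e} | OUT={b, c, d, e, f}
  B4: | IN={c, d, f} | OUT={d, f}
  B5: | IN={d, f} | OUT={c, d, e, f}
  B6: | IN={c, d, e, f} | OUT={d, e, f}
  B7: | IN={d, e, f} | OUT={c, d, e, f}
  B8: | IN={c, d, e, f} | OUT={a, c}
  B9: | IN={a, c} | OUT={}

Merge at B4: OUT[B4] = IN[B5] = {d, f}
Applying B4's transfer function to that OUT value gives IN[B4] (row B4 above).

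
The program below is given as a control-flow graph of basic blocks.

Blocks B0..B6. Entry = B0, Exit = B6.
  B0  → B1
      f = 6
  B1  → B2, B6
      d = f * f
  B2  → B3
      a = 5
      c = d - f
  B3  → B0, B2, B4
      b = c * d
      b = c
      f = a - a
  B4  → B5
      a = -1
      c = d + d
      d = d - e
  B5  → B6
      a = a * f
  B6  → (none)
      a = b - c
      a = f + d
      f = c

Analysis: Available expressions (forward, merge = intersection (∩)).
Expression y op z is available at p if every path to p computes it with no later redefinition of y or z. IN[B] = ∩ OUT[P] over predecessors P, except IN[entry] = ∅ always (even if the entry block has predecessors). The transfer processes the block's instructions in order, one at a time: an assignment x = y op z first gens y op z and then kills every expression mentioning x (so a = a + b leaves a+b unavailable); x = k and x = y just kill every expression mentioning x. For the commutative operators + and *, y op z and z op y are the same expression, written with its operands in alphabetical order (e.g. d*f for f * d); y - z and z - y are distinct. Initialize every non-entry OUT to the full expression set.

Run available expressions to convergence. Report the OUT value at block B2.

Per-block solution:
  B0:   IN={}   OUT={}
  B1:   IN={}   OUT={f*f}
  B2:   IN={}   OUT={d-f}
  B3:   IN={d-f}   OUT={a-a, c*d}
  B4:   IN={a-a, c*d}   OUT={}
  B5:   IN={}   OUT={}
  B6:   IN={}   OUT={b-c}

Merge at B2: IN[B2] = OUT[B1] ∩ OUT[B3] = {}
Applying B2's transfer function to that IN value gives OUT[B2] (row B2 above).

Answer: {d-f}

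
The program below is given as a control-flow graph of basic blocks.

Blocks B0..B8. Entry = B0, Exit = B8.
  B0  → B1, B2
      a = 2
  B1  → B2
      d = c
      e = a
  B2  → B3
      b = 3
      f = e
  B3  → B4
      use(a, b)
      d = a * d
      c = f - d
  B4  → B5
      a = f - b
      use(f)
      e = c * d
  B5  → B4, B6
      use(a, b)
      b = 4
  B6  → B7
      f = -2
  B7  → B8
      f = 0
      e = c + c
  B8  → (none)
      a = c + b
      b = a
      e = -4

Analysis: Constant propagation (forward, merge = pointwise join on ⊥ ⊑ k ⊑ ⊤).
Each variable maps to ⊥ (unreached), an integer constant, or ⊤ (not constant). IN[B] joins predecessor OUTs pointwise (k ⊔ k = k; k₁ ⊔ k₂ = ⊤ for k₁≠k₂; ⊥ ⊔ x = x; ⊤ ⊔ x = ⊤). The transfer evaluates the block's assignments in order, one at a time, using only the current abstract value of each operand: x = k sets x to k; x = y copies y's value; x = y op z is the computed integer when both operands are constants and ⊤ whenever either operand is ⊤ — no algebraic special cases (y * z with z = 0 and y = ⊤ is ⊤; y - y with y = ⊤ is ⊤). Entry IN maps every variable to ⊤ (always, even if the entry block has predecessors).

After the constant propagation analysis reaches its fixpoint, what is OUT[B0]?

Fixpoint table:
  B0:  IN=(all ⊤)  OUT={a:2; rest ⊤}
  B1:  IN={a:2; rest ⊤}  OUT={a:2, e:2; rest ⊤}
  B2:  IN={a:2; rest ⊤}  OUT={a:2, b:3; rest ⊤}
  B3:  IN={a:2, b:3; rest ⊤}  OUT={a:2, b:3; rest ⊤}
  B4:  IN=(all ⊤)  OUT=(all ⊤)
  B5:  IN=(all ⊤)  OUT={b:4; rest ⊤}
  B6:  IN={b:4; rest ⊤}  OUT={b:4, f:-2; rest ⊤}
  B7:  IN={b:4, f:-2; rest ⊤}  OUT={b:4, f:0; rest ⊤}
  B8:  IN={b:4, f:0; rest ⊤}  OUT={e:-4, f:0; rest ⊤}

B0 is the boundary node: IN[B0] = {a: ⊤, b: ⊤, c: ⊤, d: ⊤, e: ⊤, f: ⊤}
Applying B0's transfer function to that IN value gives OUT[B0] (row B0 above).

Answer: {a: 2, b: ⊤, c: ⊤, d: ⊤, e: ⊤, f: ⊤}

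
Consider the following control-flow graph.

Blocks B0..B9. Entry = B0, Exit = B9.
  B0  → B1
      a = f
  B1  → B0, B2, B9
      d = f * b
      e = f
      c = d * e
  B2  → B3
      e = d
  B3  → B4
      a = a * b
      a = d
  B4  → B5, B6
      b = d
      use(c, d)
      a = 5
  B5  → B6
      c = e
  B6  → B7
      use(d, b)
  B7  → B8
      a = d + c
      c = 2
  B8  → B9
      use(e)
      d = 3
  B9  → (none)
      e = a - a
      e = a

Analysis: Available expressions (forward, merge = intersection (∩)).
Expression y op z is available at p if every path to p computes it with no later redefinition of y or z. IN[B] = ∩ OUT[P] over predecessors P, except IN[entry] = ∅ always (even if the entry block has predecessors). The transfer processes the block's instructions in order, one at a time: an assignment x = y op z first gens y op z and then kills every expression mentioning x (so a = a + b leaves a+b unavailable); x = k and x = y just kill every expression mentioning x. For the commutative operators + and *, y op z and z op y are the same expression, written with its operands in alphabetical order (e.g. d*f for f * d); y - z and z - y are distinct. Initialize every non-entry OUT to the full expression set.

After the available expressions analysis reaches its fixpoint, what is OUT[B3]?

Answer: {b*f}

Working:
Per-block solution:
  B0:   IN={}   OUT={}
  B1:   IN={}   OUT={b*f, d*e}
  B2:   IN={b*f, d*e}   OUT={b*f}
  B3:   IN={b*f}   OUT={b*f}
  B4:   IN={b*f}   OUT={}
  B5:   IN={}   OUT={}
  B6:   IN={}   OUT={}
  B7:   IN={}   OUT={}
  B8:   IN={}   OUT={}
  B9:   IN={}   OUT={a-a}

Merge at B3: IN[B3] = OUT[B2] = {b*f}
Applying B3's transfer function to that IN value gives OUT[B3] (row B3 above).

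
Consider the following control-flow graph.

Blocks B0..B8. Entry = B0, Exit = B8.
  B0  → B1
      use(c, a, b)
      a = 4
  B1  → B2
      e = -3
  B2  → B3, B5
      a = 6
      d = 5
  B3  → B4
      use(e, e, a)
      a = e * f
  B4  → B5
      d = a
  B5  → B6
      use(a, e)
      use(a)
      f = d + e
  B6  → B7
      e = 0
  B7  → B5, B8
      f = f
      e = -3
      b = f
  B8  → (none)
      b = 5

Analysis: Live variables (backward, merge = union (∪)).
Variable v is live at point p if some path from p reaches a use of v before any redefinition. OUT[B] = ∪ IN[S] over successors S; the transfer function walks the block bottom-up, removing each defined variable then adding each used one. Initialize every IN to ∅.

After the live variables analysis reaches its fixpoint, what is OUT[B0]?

Fixpoint table:
  B0: | IN={a, b, c, f} | OUT={f}
  B1: | IN={f} | OUT={e, f}
  B2: | IN={e, f} | OUT={a, d, e, f}
  B3: | IN={a, e, f} | OUT={a, e}
  B4: | IN={a, e} | OUT={a, d, e}
  B5: | IN={a, d, e} | OUT={a, d, f}
  B6: | IN={a, d, f} | OUT={a, d, f}
  B7: | IN={a, d, f} | OUT={a, d, e}
  B8: | IN={} | OUT={}

Merge at B0: OUT[B0] = IN[B1] = {f}

Answer: {f}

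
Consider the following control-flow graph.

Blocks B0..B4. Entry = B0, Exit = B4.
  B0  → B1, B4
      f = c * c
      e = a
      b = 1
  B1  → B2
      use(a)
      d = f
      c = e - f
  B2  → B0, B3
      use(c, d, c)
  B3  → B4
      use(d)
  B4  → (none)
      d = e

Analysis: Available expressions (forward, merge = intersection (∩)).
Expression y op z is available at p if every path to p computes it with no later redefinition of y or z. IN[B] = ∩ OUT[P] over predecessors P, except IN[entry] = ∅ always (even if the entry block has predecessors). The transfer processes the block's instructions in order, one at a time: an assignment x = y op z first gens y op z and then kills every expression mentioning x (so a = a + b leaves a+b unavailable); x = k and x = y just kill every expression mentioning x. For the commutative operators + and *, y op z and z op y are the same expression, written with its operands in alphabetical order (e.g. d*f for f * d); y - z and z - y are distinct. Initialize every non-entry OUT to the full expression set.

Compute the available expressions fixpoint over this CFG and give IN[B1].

Answer: {c*c}

Derivation:
Fixpoint table:
  B0:  IN={}  OUT={c*c}
  B1:  IN={c*c}  OUT={e-f}
  B2:  IN={e-f}  OUT={e-f}
  B3:  IN={e-f}  OUT={e-f}
  B4:  IN={}  OUT={}

Merge at B1: IN[B1] = OUT[B0] = {c*c}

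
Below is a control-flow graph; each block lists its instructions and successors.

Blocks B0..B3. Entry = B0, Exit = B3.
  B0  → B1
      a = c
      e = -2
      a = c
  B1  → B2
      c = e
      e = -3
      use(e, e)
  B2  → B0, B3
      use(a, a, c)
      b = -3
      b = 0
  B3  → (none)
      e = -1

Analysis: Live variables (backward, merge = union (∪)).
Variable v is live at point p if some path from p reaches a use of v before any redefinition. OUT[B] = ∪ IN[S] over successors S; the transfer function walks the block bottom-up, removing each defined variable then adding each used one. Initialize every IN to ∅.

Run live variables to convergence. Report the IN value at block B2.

Per-block solution:
  B0: | IN={c} | OUT={a, e}
  B1: | IN={a, e} | OUT={a, c}
  B2: | IN={a, c} | OUT={c}
  B3: | IN={} | OUT={}

Merge at B2: OUT[B2] = IN[B0] ⊔ IN[B3] = {c}
Applying B2's transfer function to that OUT value gives IN[B2] (row B2 above).

Answer: {a, c}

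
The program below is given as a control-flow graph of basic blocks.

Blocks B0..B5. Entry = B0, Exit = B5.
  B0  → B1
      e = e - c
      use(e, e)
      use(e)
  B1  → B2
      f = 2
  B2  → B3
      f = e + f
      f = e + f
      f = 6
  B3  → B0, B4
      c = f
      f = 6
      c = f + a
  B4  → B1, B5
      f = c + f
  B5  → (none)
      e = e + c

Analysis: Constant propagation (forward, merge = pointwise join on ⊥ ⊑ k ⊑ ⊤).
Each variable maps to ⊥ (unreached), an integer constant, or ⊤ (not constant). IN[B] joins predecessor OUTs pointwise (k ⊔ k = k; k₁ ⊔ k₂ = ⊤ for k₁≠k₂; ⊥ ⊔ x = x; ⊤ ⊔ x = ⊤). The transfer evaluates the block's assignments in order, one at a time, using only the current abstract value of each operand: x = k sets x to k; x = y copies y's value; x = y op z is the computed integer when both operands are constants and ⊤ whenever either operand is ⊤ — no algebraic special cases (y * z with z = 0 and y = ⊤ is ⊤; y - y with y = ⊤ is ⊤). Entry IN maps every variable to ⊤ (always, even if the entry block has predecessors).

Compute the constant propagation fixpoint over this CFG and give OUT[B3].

Answer: {a: ⊤, b: ⊤, c: ⊤, d: ⊤, e: ⊤, f: 6}

Derivation:
Per-block solution:
  B0:   IN=(all ⊤)   OUT=(all ⊤)
  B1:   IN=(all ⊤)   OUT={f:2; rest ⊤}
  B2:   IN={f:2; rest ⊤}   OUT={f:6; rest ⊤}
  B3:   IN={f:6; rest ⊤}   OUT={f:6; rest ⊤}
  B4:   IN={f:6; rest ⊤}   OUT=(all ⊤)
  B5:   IN=(all ⊤)   OUT=(all ⊤)

Merge at B3: IN[B3] = OUT[B2] = {a: ⊤, b: ⊤, c: ⊤, d: ⊤, e: ⊤, f: 6}
Applying B3's transfer function to that IN value gives OUT[B3] (row B3 above).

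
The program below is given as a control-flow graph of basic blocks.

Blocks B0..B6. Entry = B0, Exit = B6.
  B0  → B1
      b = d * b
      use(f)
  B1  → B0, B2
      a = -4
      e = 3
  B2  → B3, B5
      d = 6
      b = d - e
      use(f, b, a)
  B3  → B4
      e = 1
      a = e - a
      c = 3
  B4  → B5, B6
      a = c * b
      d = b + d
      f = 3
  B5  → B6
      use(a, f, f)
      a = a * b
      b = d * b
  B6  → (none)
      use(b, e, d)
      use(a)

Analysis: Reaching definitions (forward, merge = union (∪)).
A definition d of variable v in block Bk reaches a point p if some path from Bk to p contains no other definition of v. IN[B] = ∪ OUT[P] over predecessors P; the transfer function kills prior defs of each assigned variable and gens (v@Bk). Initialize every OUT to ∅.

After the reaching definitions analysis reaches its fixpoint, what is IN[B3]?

Answer: {a@B1, b@B2, d@B2, e@B1}

Trace:
Converged values:
  B0: | IN={a@B1, b@B0, e@B1} | OUT={a@B1, b@B0, e@B1}
  B1: | IN={a@B1, b@B0, e@B1} | OUT={a@B1, b@B0, e@B1}
  B2: | IN={a@B1, b@B0, e@B1} | OUT={a@B1, b@B2, d@B2, e@B1}
  B3: | IN={a@B1, b@B2, d@B2, e@B1} | OUT={a@B3, b@B2, c@B3, d@B2, e@B3}
  B4: | IN={a@B3, b@B2, c@B3, d@B2, e@B3} | OUT={a@B4, b@B2, c@B3, d@B4, e@B3, f@B4}
  B5: | IN={a@B1, a@B4, b@B2, c@B3, d@B2, d@B4, e@B1, e@B3, f@B4} | OUT={a@B5, b@B5, c@B3, d@B2, d@B4, e@B1, e@B3, f@B4}
  B6: | IN={a@B4, a@B5, b@B2, b@B5, c@B3, d@B2, d@B4, e@B1, e@B3, f@B4} | OUT={a@B4, a@B5, b@B2, b@B5, c@B3, d@B2, d@B4, e@B1, e@B3, f@B4}

Merge at B3: IN[B3] = OUT[B2] = {a@B1, b@B2, d@B2, e@B1}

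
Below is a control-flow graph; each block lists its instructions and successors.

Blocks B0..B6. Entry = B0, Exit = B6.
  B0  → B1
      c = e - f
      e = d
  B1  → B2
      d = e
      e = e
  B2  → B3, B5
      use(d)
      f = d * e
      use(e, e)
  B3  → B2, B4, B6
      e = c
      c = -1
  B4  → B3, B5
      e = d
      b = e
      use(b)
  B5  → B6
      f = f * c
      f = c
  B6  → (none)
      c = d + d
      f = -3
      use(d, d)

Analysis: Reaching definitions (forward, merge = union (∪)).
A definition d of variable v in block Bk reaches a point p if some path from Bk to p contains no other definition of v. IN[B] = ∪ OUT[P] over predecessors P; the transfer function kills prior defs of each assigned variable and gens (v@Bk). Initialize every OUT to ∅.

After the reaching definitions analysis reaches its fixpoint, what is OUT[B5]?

Per-block solution:
  B0:  IN={}  OUT={c@B0, e@B0}
  B1:  IN={c@B0, e@B0}  OUT={c@B0, d@B1, e@B1}
  B2:  IN={b@B4, c@B0, c@B3, d@B1, e@B1, e@B3, f@B2}  OUT={b@B4, c@B0, c@B3, d@B1, e@B1, e@B3, f@B2}
  B3:  IN={b@B4, c@B0, c@B3, d@B1, e@B1, e@B3, e@B4, f@B2}  OUT={b@B4, c@B3, d@B1, e@B3, f@B2}
  B4:  IN={b@B4, c@B3, d@B1, e@B3, f@B2}  OUT={b@B4, c@B3, d@B1, e@B4, f@B2}
  B5:  IN={b@B4, c@B0, c@B3, d@B1, e@B1, e@B3, e@B4, f@B2}  OUT={b@B4, c@B0, c@B3, d@B1, e@B1, e@B3, e@B4, f@B5}
  B6:  IN={b@B4, c@B0, c@B3, d@B1, e@B1, e@B3, e@B4, f@B2, f@B5}  OUT={b@B4, c@B6, d@B1, e@B1, e@B3, e@B4, f@B6}

Merge at B5: IN[B5] = OUT[B2] ⊔ OUT[B4] = {b@B4, c@B0, c@B3, d@B1, e@B1, e@B3, e@B4, f@B2}
Applying B5's transfer function to that IN value gives OUT[B5] (row B5 above).

Answer: {b@B4, c@B0, c@B3, d@B1, e@B1, e@B3, e@B4, f@B5}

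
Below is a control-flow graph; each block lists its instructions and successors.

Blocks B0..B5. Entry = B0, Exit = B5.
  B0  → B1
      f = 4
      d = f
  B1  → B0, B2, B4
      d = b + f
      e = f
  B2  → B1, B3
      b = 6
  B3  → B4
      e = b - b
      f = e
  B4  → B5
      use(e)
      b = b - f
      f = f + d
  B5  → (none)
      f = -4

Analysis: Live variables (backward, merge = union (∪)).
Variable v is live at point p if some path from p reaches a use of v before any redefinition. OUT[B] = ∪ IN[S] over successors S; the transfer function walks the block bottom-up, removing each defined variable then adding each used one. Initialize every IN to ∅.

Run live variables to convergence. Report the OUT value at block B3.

Answer: {b, d, e, f}

Derivation:
Fixpoint table:
  B0: | IN={b} | OUT={b, f}
  B1: | IN={b, f} | OUT={b, d, e, f}
  B2: | IN={d, f} | OUT={b, d, f}
  B3: | IN={b, d} | OUT={b, d, e, f}
  B4: | IN={b, d, e, f} | OUT={}
  B5: | IN={} | OUT={}

Merge at B3: OUT[B3] = IN[B4] = {b, d, e, f}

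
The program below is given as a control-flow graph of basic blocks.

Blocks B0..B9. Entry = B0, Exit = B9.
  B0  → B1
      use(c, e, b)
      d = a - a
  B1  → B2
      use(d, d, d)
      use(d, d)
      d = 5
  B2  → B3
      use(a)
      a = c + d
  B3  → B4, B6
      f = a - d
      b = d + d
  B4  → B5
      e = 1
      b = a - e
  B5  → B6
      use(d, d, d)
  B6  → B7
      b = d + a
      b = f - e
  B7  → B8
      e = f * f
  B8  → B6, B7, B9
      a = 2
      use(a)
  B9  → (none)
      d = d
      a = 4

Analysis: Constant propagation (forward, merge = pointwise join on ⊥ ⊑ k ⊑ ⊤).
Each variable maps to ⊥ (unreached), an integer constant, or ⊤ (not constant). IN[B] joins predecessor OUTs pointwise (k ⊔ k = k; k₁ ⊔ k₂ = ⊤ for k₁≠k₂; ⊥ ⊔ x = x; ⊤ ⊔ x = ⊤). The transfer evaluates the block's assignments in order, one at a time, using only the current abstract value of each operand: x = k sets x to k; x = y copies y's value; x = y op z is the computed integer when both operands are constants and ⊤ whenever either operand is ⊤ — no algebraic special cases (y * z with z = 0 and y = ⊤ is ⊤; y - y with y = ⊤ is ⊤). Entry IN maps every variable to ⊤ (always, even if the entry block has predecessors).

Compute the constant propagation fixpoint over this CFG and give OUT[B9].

Answer: {a: 4, b: ⊤, c: ⊤, d: 5, e: ⊤, f: ⊤}

Derivation:
Converged values:
  B0: | IN=(all ⊤) | OUT=(all ⊤)
  B1: | IN=(all ⊤) | OUT={d:5; rest ⊤}
  B2: | IN={d:5; rest ⊤} | OUT={d:5; rest ⊤}
  B3: | IN={d:5; rest ⊤} | OUT={b:10, d:5; rest ⊤}
  B4: | IN={b:10, d:5; rest ⊤} | OUT={d:5, e:1; rest ⊤}
  B5: | IN={d:5, e:1; rest ⊤} | OUT={d:5, e:1; rest ⊤}
  B6: | IN={d:5; rest ⊤} | OUT={d:5; rest ⊤}
  B7: | IN={d:5; rest ⊤} | OUT={d:5; rest ⊤}
  B8: | IN={d:5; rest ⊤} | OUT={a:2, d:5; rest ⊤}
  B9: | IN={a:2, d:5; rest ⊤} | OUT={a:4, d:5; rest ⊤}

Merge at B9: IN[B9] = OUT[B8] = {a: 2, b: ⊤, c: ⊤, d: 5, e: ⊤, f: ⊤}
Applying B9's transfer function to that IN value gives OUT[B9] (row B9 above).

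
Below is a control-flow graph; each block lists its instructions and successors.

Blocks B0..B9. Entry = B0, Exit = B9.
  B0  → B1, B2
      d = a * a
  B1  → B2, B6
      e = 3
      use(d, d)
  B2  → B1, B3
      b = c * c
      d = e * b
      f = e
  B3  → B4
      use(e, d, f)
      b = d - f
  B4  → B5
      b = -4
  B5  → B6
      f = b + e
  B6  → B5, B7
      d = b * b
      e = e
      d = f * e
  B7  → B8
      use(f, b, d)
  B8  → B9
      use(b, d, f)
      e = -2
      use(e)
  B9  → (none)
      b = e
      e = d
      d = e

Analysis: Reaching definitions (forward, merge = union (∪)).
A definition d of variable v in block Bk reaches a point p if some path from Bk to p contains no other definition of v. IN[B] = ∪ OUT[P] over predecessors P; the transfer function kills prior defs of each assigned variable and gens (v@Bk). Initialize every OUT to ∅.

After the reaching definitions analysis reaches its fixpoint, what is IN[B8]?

Converged values:
  B0:  IN={}  OUT={d@B0}
  B1:  IN={b@B2, d@B0, d@B2, e@B1, f@B2}  OUT={b@B2, d@B0, d@B2, e@B1, f@B2}
  B2:  IN={b@B2, d@B0, d@B2, e@B1, f@B2}  OUT={b@B2, d@B2, e@B1, f@B2}
  B3:  IN={b@B2, d@B2, e@B1, f@B2}  OUT={b@B3, d@B2, e@B1, f@B2}
  B4:  IN={b@B3, d@B2, e@B1, f@B2}  OUT={b@B4, d@B2, e@B1, f@B2}
  B5:  IN={b@B2, b@B4, d@B2, d@B6, e@B1, e@B6, f@B2, f@B5}  OUT={b@B2, b@B4, d@B2, d@B6, e@B1, e@B6, f@B5}
  B6:  IN={b@B2, b@B4, d@B0, d@B2, d@B6, e@B1, e@B6, f@B2, f@B5}  OUT={b@B2, b@B4, d@B6, e@B6, f@B2, f@B5}
  B7:  IN={b@B2, b@B4, d@B6, e@B6, f@B2, f@B5}  OUT={b@B2, b@B4, d@B6, e@B6, f@B2, f@B5}
  B8:  IN={b@B2, b@B4, d@B6, e@B6, f@B2, f@B5}  OUT={b@B2, b@B4, d@B6, e@B8, f@B2, f@B5}
  B9:  IN={b@B2, b@B4, d@B6, e@B8, f@B2, f@B5}  OUT={b@B9, d@B9, e@B9, f@B2, f@B5}

Merge at B8: IN[B8] = OUT[B7] = {b@B2, b@B4, d@B6, e@B6, f@B2, f@B5}

Answer: {b@B2, b@B4, d@B6, e@B6, f@B2, f@B5}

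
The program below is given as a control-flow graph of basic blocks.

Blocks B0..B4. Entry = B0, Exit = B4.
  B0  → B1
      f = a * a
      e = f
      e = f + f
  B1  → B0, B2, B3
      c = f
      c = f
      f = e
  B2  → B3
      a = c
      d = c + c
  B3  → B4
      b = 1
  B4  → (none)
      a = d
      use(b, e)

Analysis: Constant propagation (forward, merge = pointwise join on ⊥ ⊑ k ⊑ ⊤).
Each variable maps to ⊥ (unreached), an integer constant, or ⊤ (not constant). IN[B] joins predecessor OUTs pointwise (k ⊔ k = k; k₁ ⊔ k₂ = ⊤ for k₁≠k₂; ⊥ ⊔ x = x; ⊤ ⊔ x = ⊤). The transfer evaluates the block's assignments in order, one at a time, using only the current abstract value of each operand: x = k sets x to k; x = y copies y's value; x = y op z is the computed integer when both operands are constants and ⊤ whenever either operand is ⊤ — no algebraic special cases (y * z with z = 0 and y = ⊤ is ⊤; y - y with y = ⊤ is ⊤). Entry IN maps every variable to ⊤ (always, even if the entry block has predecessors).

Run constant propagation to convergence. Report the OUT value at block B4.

Answer: {a: ⊤, b: 1, c: ⊤, d: ⊤, e: ⊤, f: ⊤}

Working:
Fixpoint table:
  B0:  IN=(all ⊤)  OUT=(all ⊤)
  B1:  IN=(all ⊤)  OUT=(all ⊤)
  B2:  IN=(all ⊤)  OUT=(all ⊤)
  B3:  IN=(all ⊤)  OUT={b:1; rest ⊤}
  B4:  IN={b:1; rest ⊤}  OUT={b:1; rest ⊤}

Merge at B4: IN[B4] = OUT[B3] = {a: ⊤, b: 1, c: ⊤, d: ⊤, e: ⊤, f: ⊤}
Applying B4's transfer function to that IN value gives OUT[B4] (row B4 above).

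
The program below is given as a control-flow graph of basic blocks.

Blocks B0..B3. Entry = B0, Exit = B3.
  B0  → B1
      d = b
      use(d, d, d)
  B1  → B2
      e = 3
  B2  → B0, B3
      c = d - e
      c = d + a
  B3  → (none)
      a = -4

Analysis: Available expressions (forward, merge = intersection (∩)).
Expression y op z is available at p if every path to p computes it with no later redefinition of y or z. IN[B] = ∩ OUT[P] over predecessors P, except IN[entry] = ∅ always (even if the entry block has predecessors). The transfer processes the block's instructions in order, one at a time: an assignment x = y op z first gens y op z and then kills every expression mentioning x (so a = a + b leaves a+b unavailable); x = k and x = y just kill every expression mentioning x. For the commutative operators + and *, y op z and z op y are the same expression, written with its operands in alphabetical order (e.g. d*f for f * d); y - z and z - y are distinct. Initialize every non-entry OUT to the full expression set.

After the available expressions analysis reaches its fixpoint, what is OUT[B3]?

Answer: {d-e}

Working:
Per-block solution:
  B0:   IN={}   OUT={}
  B1:   IN={}   OUT={}
  B2:   IN={}   OUT={a+d, d-e}
  B3:   IN={a+d, d-e}   OUT={d-e}

Merge at B3: IN[B3] = OUT[B2] = {a+d, d-e}
Applying B3's transfer function to that IN value gives OUT[B3] (row B3 above).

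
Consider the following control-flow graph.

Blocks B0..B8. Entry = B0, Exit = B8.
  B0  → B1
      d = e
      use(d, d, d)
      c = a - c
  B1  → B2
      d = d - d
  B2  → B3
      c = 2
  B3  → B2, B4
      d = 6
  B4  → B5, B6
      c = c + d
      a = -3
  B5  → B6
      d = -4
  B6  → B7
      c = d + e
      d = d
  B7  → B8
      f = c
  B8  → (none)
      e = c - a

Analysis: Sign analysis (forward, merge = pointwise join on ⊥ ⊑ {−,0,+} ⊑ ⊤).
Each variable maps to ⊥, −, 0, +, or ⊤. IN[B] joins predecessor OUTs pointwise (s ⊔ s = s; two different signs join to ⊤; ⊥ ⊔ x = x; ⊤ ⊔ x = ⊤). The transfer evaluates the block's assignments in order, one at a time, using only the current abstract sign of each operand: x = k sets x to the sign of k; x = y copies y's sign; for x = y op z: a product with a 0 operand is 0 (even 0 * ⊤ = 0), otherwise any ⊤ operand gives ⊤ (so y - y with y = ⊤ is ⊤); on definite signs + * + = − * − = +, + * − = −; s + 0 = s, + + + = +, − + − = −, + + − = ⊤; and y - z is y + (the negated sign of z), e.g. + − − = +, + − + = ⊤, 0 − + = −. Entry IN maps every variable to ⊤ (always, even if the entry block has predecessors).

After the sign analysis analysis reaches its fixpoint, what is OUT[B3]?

Answer: {a: ⊤, b: ⊤, c: +, d: +, e: ⊤, f: ⊤}

Working:
Per-block solution:
  B0:   IN=(all ⊤)   OUT=(all ⊤)
  B1:   IN=(all ⊤)   OUT=(all ⊤)
  B2:   IN=(all ⊤)   OUT={c:+; rest ⊤}
  B3:   IN={c:+; rest ⊤}   OUT={c:+, d:+; rest ⊤}
  B4:   IN={c:+, d:+; rest ⊤}   OUT={a:-, c:+, d:+; rest ⊤}
  B5:   IN={a:-, c:+, d:+; rest ⊤}   OUT={a:-, c:+, d:-; rest ⊤}
  B6:   IN={a:-, c:+; rest ⊤}   OUT={a:-; rest ⊤}
  B7:   IN={a:-; rest ⊤}   OUT={a:-; rest ⊤}
  B8:   IN={a:-; rest ⊤}   OUT={a:-; rest ⊤}

Merge at B3: IN[B3] = OUT[B2] = {a: ⊤, b: ⊤, c: +, d: ⊤, e: ⊤, f: ⊤}
Applying B3's transfer function to that IN value gives OUT[B3] (row B3 above).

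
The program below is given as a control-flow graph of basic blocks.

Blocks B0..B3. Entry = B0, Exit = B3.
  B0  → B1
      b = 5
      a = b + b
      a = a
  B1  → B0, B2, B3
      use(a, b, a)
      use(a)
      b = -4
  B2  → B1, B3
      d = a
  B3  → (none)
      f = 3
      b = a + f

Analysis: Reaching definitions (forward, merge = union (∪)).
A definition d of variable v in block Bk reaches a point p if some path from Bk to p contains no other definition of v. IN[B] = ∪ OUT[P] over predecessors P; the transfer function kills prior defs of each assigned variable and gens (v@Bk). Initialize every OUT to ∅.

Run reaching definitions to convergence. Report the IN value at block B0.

Converged values:
  B0: | IN={a@B0, b@B1, d@B2} | OUT={a@B0, b@B0, d@B2}
  B1: | IN={a@B0, b@B0, b@B1, d@B2} | OUT={a@B0, b@B1, d@B2}
  B2: | IN={a@B0, b@B1, d@B2} | OUT={a@B0, b@B1, d@B2}
  B3: | IN={a@B0, b@B1, d@B2} | OUT={a@B0, b@B3, d@B2, f@B3}

Merge at B0 (entry node, so the boundary value {} is joined with the incoming edge(s)): IN[B0] = {} ⊔ OUT[B1] = {a@B0, b@B1, d@B2}

Answer: {a@B0, b@B1, d@B2}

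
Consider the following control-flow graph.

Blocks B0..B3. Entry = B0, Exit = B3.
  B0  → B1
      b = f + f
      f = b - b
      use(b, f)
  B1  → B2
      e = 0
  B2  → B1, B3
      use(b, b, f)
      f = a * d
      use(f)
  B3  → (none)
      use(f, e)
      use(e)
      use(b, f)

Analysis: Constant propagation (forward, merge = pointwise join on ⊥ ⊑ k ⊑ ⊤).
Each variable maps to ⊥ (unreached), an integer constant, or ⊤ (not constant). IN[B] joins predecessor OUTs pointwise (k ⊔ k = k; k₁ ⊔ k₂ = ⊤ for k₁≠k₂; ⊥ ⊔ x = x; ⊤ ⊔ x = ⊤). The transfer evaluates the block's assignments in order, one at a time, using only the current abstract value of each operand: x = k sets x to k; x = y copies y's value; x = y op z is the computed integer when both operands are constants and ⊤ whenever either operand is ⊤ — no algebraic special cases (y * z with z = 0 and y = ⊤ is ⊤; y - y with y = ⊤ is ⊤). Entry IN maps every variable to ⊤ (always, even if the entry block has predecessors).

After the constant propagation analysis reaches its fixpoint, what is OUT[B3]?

Fixpoint table:
  B0: | IN=(all ⊤) | OUT=(all ⊤)
  B1: | IN=(all ⊤) | OUT={e:0; rest ⊤}
  B2: | IN={e:0; rest ⊤} | OUT={e:0; rest ⊤}
  B3: | IN={e:0; rest ⊤} | OUT={e:0; rest ⊤}

Merge at B3: IN[B3] = OUT[B2] = {a: ⊤, b: ⊤, c: ⊤, d: ⊤, e: 0, f: ⊤}
Applying B3's transfer function to that IN value gives OUT[B3] (row B3 above).

Answer: {a: ⊤, b: ⊤, c: ⊤, d: ⊤, e: 0, f: ⊤}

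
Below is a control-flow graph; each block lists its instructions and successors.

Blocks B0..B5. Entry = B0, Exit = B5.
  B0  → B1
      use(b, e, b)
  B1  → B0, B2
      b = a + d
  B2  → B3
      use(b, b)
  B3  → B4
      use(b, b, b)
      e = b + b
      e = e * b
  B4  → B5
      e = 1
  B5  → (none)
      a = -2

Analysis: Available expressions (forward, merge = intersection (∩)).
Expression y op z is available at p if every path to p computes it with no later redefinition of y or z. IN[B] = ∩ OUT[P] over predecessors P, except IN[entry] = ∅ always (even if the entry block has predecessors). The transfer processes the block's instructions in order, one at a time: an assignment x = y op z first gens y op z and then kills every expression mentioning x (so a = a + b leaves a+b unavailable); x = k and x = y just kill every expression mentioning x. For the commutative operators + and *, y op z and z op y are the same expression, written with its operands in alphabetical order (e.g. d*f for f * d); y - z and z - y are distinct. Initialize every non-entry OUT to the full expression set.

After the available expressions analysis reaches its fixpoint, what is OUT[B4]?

Answer: {a+d, b+b}

Trace:
Converged values:
  B0:   IN={}   OUT={}
  B1:   IN={}   OUT={a+d}
  B2:   IN={a+d}   OUT={a+d}
  B3:   IN={a+d}   OUT={a+d, b+b}
  B4:   IN={a+d, b+b}   OUT={a+d, b+b}
  B5:   IN={a+d, b+b}   OUT={b+b}

Merge at B4: IN[B4] = OUT[B3] = {a+d, b+b}
Applying B4's transfer function to that IN value gives OUT[B4] (row B4 above).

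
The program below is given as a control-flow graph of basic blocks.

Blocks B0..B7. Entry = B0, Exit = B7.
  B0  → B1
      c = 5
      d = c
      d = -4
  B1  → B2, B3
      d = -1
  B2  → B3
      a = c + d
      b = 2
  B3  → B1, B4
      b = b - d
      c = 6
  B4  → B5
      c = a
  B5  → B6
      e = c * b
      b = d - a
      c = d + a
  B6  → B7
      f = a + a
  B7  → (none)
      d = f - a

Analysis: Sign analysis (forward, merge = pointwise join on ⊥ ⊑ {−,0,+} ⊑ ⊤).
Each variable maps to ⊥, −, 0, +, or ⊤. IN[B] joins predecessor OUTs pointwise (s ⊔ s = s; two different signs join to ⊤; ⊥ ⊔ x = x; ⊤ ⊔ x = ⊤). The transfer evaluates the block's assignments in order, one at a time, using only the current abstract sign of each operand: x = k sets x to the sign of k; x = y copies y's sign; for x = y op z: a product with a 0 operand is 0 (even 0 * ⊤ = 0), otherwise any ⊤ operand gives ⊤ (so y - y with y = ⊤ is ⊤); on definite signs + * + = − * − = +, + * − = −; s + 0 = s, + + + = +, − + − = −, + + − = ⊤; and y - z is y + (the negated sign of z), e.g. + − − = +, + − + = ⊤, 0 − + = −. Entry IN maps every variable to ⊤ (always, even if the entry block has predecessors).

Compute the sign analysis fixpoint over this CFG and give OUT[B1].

Answer: {a: ⊤, b: ⊤, c: +, d: -, e: ⊤, f: ⊤}

Working:
Fixpoint table:
  B0:  IN=(all ⊤)  OUT={c:+, d:-; rest ⊤}
  B1:  IN={c:+, d:-; rest ⊤}  OUT={c:+, d:-; rest ⊤}
  B2:  IN={c:+, d:-; rest ⊤}  OUT={b:+, c:+, d:-; rest ⊤}
  B3:  IN={c:+, d:-; rest ⊤}  OUT={c:+, d:-; rest ⊤}
  B4:  IN={c:+, d:-; rest ⊤}  OUT={d:-; rest ⊤}
  B5:  IN={d:-; rest ⊤}  OUT={d:-; rest ⊤}
  B6:  IN={d:-; rest ⊤}  OUT={d:-; rest ⊤}
  B7:  IN={d:-; rest ⊤}  OUT=(all ⊤)

Merge at B1: IN[B1] = OUT[B0] ⊔ OUT[B3] = {a: ⊤, b: ⊤, c: +, d: -, e: ⊤, f: ⊤}
Applying B1's transfer function to that IN value gives OUT[B1] (row B1 above).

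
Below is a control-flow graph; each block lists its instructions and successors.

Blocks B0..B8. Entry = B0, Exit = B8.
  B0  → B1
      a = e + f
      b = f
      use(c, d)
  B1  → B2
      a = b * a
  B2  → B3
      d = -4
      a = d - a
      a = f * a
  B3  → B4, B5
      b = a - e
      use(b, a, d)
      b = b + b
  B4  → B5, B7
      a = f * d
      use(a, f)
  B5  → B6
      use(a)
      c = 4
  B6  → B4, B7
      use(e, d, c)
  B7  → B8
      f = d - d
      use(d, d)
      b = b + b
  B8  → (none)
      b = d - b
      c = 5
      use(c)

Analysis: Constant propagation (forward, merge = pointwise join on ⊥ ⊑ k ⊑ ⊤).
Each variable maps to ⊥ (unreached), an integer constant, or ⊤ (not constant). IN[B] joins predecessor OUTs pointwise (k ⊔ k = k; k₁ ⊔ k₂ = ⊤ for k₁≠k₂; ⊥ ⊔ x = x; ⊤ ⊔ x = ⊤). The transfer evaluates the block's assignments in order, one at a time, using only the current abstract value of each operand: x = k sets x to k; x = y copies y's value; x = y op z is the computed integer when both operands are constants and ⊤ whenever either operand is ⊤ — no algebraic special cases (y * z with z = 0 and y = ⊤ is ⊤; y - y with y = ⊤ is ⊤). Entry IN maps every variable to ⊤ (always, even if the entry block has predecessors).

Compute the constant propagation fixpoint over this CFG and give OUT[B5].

Fixpoint table:
  B0: | IN=(all ⊤) | OUT=(all ⊤)
  B1: | IN=(all ⊤) | OUT=(all ⊤)
  B2: | IN=(all ⊤) | OUT={d:-4; rest ⊤}
  B3: | IN={d:-4; rest ⊤} | OUT={d:-4; rest ⊤}
  B4: | IN={d:-4; rest ⊤} | OUT={d:-4; rest ⊤}
  B5: | IN={d:-4; rest ⊤} | OUT={c:4, d:-4; rest ⊤}
  B6: | IN={c:4, d:-4; rest ⊤} | OUT={c:4, d:-4; rest ⊤}
  B7: | IN={d:-4; rest ⊤} | OUT={d:-4, f:0; rest ⊤}
  B8: | IN={d:-4, f:0; rest ⊤} | OUT={c:5, d:-4, f:0; rest ⊤}

Merge at B5: IN[B5] = OUT[B3] ⊔ OUT[B4] = {a: ⊤, b: ⊤, c: ⊤, d: -4, e: ⊤, f: ⊤}
Applying B5's transfer function to that IN value gives OUT[B5] (row B5 above).

Answer: {a: ⊤, b: ⊤, c: 4, d: -4, e: ⊤, f: ⊤}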